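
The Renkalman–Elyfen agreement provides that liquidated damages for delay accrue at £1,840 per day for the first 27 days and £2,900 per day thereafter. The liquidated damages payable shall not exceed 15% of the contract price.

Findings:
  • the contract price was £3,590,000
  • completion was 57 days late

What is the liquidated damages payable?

First 27 days: 27 × £1,840 = £49,680
Remaining days: (57 − 27) × £2,900 = £87,000
Accrued per-day damages: £49,680 + £87,000 = £136,680
Cap: 15% of £3,590,000 = £538,500
Cap at £538,500: £136,680 is within the cap, no reduction.

£136,680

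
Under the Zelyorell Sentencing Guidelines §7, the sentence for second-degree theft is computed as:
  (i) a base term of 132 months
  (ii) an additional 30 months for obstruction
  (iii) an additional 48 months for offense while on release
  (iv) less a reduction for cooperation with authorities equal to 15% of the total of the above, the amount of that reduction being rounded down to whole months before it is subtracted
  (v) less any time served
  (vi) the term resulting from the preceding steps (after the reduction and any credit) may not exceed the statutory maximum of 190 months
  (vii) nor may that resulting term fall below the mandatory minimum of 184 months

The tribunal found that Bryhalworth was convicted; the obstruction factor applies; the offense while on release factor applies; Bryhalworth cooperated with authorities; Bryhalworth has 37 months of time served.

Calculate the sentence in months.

Obstruction enhancement: +30 months
Offense while on release enhancement: +48 months
Adjusted term: 132 months + 30 months + 48 months = 210 months
Cooperation with authorities reduction: 15% of 210 months = 31 months (rounded down)
After reduction: 210 − 31 = 179 months
Less time served: 179 months − 37 months = 142 months
Cap at 190 months: 142 months is within the cap, no reduction.
Minimum 184 months: 142 months is below the minimum → 184 months

184 months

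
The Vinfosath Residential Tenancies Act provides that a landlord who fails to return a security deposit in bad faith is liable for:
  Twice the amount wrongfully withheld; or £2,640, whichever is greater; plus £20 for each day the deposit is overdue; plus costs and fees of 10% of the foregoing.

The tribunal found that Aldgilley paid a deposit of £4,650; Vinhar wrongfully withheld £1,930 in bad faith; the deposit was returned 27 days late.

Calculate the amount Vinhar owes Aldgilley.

£4,840

Doubled: 2 × £1,930 = £3,860
Minimum £2,640: £3,860 meets the minimum, no increase.
Late-return penalty: 27 × £20 = £540
Damages plus late penalty: £3,860 + £540 = £4,400
Costs and fees: 10% of £4,400 = £440
Total recovery: £4,400 + £440 = £4,840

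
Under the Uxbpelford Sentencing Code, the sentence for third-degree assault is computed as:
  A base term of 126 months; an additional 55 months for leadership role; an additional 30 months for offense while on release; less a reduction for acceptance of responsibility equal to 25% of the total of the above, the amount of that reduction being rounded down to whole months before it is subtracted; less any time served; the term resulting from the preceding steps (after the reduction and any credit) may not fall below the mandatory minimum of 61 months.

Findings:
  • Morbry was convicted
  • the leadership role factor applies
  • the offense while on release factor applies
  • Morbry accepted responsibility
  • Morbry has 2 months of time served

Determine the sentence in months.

Sentence: 157 months

Leadership role enhancement: +55 months
Offense while on release enhancement: +30 months
Adjusted term: 126 months + 55 months + 30 months = 211 months
Acceptance of responsibility reduction: 25% of 211 months = 52 months (rounded down)
After reduction: 211 − 52 = 159 months
Less time served: 159 months − 2 months = 157 months
Minimum 61 months: 157 months meets the minimum, no increase.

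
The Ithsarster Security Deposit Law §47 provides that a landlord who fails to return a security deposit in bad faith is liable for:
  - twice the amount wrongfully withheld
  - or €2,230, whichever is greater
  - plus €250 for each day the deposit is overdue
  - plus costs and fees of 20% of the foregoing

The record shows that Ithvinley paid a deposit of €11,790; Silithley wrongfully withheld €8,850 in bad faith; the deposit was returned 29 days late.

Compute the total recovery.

Recovery: €29,940

Doubled: 2 × €8,850 = €17,700
Minimum €2,230: €17,700 meets the minimum, no increase.
Late-return penalty: 29 × €250 = €7,250
Damages plus late penalty: €17,700 + €7,250 = €24,950
Costs and fees: 20% of €24,950 = €4,990
Total recovery: €24,950 + €4,990 = €29,940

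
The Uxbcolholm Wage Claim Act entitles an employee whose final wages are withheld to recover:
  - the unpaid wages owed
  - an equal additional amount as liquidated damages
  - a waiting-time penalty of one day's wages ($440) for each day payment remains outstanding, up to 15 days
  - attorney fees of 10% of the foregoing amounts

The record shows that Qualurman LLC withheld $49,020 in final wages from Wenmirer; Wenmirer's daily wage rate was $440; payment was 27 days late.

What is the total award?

Liquidated damages (equal amount): $49,020
Penalty days: min(27, 15) = 15
Waiting-time penalty: 15 × $440 = $6,600
Subtotal: $49,020 + $49,020 + $6,600 = $104,640
Attorney fees: 10% of $104,640 = $10,464
Total award: $104,640 + $10,464 = $115,104

Total award: $115,104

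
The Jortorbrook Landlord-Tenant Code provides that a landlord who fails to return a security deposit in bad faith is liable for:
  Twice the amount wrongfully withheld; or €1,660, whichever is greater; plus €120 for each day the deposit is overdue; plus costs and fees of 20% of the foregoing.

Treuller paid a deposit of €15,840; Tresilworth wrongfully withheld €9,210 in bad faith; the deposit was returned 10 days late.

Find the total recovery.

Doubled: 2 × €9,210 = €18,420
Minimum €1,660: €18,420 meets the minimum, no increase.
Late-return penalty: 10 × €120 = €1,200
Damages plus late penalty: €18,420 + €1,200 = €19,620
Costs and fees: 20% of €19,620 = €3,924
Total recovery: €19,620 + €3,924 = €23,544

€23,544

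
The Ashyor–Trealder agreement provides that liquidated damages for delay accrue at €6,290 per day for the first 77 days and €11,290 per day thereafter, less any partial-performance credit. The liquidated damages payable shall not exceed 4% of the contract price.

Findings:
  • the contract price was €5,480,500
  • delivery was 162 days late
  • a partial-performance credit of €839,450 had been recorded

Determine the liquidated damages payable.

First 77 days: 77 × €6,290 = €484,330
Remaining days: (162 − 77) × €11,290 = €959,650
Accrued per-day damages: €484,330 + €959,650 = €1,443,980
Less partial-performance credit: €1,443,980 − €839,450 = €604,530
Cap: 4% of €5,480,500 = €219,220
Cap at €219,220: €604,530 exceeds the cap → €219,220

€219,220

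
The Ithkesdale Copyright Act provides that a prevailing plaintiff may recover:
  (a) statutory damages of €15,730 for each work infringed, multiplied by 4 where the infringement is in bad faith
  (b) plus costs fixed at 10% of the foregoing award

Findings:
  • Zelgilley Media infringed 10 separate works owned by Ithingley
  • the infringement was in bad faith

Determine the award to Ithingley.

Statutory damages: 10 × €15,730 = €157,300
Multiplied by 4: 4 × €157,300 = €629,200
Costs: 10% of €629,200 = €62,920
Award plus costs: €629,200 + €62,920 = €692,120

€692,120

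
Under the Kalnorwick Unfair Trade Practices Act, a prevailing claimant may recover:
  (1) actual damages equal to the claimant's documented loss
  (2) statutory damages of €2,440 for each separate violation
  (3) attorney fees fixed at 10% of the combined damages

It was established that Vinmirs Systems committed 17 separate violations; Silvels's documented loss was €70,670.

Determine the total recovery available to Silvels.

€123,365

Statutory damages: 17 × €2,440 = €41,480
Combined damages: €70,670 + €41,480 = €112,150
Attorney fees: 10% of €112,150 = €11,215
Total recovery: €112,150 + €11,215 = €123,365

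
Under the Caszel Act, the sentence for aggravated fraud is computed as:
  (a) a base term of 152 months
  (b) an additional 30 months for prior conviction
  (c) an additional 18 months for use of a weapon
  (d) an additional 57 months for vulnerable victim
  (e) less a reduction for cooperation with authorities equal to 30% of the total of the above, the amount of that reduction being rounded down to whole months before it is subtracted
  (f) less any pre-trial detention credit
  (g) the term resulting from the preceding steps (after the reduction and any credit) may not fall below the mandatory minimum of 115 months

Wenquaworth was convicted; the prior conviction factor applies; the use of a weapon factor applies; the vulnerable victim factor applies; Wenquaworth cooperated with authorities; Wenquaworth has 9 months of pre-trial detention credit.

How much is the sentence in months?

Sentence: 171 months

Prior conviction enhancement: +30 months
Use of a weapon enhancement: +18 months
Vulnerable victim enhancement: +57 months
Adjusted term: 152 months + 30 months + 18 months + 57 months = 257 months
Cooperation with authorities reduction: 30% of 257 months = 77 months (rounded down)
After reduction: 257 − 77 = 180 months
Less pre-trial detention credit: 180 months − 9 months = 171 months
Minimum 115 months: 171 months meets the minimum, no increase.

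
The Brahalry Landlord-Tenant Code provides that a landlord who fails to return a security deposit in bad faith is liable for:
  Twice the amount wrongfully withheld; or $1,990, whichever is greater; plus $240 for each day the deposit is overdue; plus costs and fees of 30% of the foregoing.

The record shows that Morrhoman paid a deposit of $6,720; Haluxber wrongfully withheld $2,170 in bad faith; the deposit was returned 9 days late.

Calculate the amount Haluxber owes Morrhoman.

$8,450

Doubled: 2 × $2,170 = $4,340
Minimum $1,990: $4,340 meets the minimum, no increase.
Late-return penalty: 9 × $240 = $2,160
Damages plus late penalty: $4,340 + $2,160 = $6,500
Costs and fees: 30% of $6,500 = $1,950
Total recovery: $6,500 + $1,950 = $8,450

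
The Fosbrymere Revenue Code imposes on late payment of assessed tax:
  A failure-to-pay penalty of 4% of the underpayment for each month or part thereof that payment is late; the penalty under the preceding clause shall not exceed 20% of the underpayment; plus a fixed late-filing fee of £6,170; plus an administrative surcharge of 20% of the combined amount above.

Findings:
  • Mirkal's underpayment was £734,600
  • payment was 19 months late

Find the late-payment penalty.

Accrued rate: 4% × 19 = 76%, capped at 20% → 20%
Failure-to-pay penalty: 20% of £734,600 = £146,920
Penalty before surcharge: £146,920 + £6,170 = £153,090
Administrative surcharge: 20% of £153,090 = £30,618
Total penalty: £153,090 + £30,618 = £183,708

£183,708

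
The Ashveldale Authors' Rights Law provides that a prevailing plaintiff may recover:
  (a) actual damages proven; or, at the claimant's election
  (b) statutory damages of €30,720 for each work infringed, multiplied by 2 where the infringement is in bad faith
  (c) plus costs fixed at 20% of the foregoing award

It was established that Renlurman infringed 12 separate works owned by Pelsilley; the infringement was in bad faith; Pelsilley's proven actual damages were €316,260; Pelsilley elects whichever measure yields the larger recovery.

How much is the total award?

€884,736

Statutory damages: 12 × €30,720 = €368,640
Doubled: 2 × €368,640 = €737,280
Greater of actual damages (€316,260) or enhanced statutory damages (€737,280): €737,280
Costs: 20% of €737,280 = €147,456
Award plus costs: €737,280 + €147,456 = €884,736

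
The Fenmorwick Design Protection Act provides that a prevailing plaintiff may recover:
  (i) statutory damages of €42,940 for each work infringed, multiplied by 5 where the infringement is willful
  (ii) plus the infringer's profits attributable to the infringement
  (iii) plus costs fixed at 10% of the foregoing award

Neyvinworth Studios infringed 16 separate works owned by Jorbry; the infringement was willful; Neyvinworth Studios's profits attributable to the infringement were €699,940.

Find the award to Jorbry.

Statutory damages: 16 × €42,940 = €687,040
Multiplied by 5: 5 × €687,040 = €3,435,200
Combined award: €3,435,200 + €699,940 = €4,135,140
Costs: 10% of €4,135,140 = €413,514
Award plus costs: €4,135,140 + €413,514 = €4,548,654

€4,548,654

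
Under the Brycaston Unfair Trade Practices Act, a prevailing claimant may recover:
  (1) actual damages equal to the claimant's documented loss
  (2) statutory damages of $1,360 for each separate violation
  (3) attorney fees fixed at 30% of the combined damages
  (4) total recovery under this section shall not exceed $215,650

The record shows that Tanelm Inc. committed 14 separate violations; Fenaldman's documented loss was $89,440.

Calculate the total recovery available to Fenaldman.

Statutory damages: 14 × $1,360 = $19,040
Combined damages: $89,440 + $19,040 = $108,480
Attorney fees: 30% of $108,480 = $32,544
Total before cap: $108,480 + $32,544 = $141,024
Cap at $215,650: $141,024 is within the cap, no reduction.

$141,024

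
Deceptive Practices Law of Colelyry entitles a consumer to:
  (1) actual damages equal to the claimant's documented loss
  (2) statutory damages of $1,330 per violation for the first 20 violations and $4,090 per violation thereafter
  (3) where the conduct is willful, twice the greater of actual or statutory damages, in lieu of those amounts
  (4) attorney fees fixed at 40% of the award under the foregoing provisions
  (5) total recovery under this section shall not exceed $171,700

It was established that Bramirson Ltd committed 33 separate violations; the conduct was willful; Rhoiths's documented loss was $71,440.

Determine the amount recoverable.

$171,700

First 20 violations: 20 × $1,330 = $26,600
Remaining violations: (33 − 20) × $4,090 = $53,170
Statutory damages: $26,600 + $53,170 = $79,770
Greater of actual damages ($71,440) or statutory damages ($79,770): $79,770
Doubled: 2 × $79,770 = $159,540
Attorney fees: 40% of $159,540 = $63,816
Total before cap: $159,540 + $63,816 = $223,356
Cap at $171,700: $223,356 exceeds the cap → $171,700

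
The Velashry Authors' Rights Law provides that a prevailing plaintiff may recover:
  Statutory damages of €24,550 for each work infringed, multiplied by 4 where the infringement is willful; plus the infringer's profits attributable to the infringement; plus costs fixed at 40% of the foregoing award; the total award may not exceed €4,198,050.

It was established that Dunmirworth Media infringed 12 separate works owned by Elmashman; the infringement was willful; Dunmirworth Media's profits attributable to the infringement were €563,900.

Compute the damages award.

Award: €2,439,220

Statutory damages: 12 × €24,550 = €294,600
Multiplied by 4: 4 × €294,600 = €1,178,400
Combined award: €1,178,400 + €563,900 = €1,742,300
Costs: 40% of €1,742,300 = €696,920
Award plus costs: €1,742,300 + €696,920 = €2,439,220
Cap at €4,198,050: €2,439,220 is within the cap, no reduction.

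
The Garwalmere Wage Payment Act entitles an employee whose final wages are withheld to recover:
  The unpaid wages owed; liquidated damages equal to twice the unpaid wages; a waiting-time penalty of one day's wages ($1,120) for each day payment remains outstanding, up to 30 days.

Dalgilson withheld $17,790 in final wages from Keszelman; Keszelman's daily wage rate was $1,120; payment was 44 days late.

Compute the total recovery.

Doubled: 2 × $17,790 = $35,580
Penalty days: min(44, 30) = 30
Waiting-time penalty: 30 × $1,120 = $33,600
Total award: $17,790 + $35,580 + $33,600 = $86,970

$86,970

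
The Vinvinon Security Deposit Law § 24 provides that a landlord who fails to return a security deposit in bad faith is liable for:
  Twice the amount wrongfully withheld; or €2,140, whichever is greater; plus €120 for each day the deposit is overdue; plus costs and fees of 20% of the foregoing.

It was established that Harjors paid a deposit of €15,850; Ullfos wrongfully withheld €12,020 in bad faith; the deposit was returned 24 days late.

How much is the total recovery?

€32,304

Doubled: 2 × €12,020 = €24,040
Minimum €2,140: €24,040 meets the minimum, no increase.
Late-return penalty: 24 × €120 = €2,880
Damages plus late penalty: €24,040 + €2,880 = €26,920
Costs and fees: 20% of €26,920 = €5,384
Total recovery: €26,920 + €5,384 = €32,304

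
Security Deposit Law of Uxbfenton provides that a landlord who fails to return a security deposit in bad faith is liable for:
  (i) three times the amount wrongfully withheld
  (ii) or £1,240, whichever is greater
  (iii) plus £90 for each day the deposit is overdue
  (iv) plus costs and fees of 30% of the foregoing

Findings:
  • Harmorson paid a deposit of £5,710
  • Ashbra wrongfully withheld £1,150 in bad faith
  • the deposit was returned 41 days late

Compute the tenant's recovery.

£9,282

Trebled: 3 × £1,150 = £3,450
Minimum £1,240: £3,450 meets the minimum, no increase.
Late-return penalty: 41 × £90 = £3,690
Damages plus late penalty: £3,450 + £3,690 = £7,140
Costs and fees: 30% of £7,140 = £2,142
Total recovery: £7,140 + £2,142 = £9,282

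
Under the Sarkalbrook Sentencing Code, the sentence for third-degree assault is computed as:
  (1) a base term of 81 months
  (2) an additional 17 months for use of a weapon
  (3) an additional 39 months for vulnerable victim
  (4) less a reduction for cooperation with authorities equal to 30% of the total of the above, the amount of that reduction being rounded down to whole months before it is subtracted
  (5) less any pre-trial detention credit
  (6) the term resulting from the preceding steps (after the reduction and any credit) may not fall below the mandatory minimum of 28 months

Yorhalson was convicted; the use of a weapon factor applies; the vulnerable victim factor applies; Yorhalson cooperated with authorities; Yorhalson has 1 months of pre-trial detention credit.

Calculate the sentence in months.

95 months

Use of a weapon enhancement: +17 months
Vulnerable victim enhancement: +39 months
Adjusted term: 81 months + 17 months + 39 months = 137 months
Cooperation with authorities reduction: 30% of 137 months = 41 months (rounded down)
After reduction: 137 − 41 = 96 months
Less pre-trial detention credit: 96 months − 1 months = 95 months
Minimum 28 months: 95 months meets the minimum, no increase.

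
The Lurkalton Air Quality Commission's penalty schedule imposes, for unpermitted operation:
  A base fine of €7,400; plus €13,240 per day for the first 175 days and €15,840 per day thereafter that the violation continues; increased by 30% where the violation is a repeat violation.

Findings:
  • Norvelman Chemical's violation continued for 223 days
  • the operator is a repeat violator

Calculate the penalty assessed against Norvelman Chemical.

First 175 days: 175 × €13,240 = €2,317,000
Remaining days: (223 − 175) × €15,840 = €760,320
Per-day component: €2,317,000 + €760,320 = €3,077,320
Base plus per-day: €7,400 + €3,077,320 = €3,084,720
Enhancement: 30% of €3,084,720 = €925,416
Enhanced fine: €3,084,720 + €925,416 = €4,010,136

€4,010,136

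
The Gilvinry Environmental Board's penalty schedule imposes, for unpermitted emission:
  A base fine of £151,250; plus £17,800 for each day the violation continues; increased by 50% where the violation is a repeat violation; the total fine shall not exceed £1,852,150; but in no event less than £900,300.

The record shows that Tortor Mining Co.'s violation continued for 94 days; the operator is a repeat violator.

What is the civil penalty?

Civil penalty: £1,852,150

Per-day component: 94 × £17,800 = £1,673,200
Base plus per-day: £151,250 + £1,673,200 = £1,824,450
Enhancement: 50% of £1,824,450 = £912,225
Enhanced fine: £1,824,450 + £912,225 = £2,736,675
Cap at £1,852,150: £2,736,675 exceeds the cap → £1,852,150
Minimum £900,300: £1,852,150 meets the minimum, no increase.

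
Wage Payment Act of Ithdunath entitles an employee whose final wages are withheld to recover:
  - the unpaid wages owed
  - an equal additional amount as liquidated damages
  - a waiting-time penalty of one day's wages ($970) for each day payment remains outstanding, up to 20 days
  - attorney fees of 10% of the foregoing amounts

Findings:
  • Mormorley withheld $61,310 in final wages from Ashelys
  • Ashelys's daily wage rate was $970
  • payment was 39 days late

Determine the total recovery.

Total award: $156,222

Liquidated damages (equal amount): $61,310
Penalty days: min(39, 20) = 20
Waiting-time penalty: 20 × $970 = $19,400
Subtotal: $61,310 + $61,310 + $19,400 = $142,020
Attorney fees: 10% of $142,020 = $14,202
Total award: $142,020 + $14,202 = $156,222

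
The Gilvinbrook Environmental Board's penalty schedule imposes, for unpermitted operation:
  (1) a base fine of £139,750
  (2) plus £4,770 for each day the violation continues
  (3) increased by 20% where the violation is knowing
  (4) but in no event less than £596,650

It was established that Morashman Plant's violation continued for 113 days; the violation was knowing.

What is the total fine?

Per-day component: 113 × £4,770 = £539,010
Base plus per-day: £139,750 + £539,010 = £678,760
Enhancement: 20% of £678,760 = £135,752
Enhanced fine: £678,760 + £135,752 = £814,512
Minimum £596,650: £814,512 meets the minimum, no increase.

£814,512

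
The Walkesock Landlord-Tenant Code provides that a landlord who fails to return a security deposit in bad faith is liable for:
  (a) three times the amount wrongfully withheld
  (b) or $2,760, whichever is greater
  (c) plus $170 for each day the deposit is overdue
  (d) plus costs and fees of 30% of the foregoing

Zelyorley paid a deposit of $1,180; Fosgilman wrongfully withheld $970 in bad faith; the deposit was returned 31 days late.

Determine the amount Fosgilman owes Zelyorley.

Trebled: 3 × $970 = $2,910
Minimum $2,760: $2,910 meets the minimum, no increase.
Late-return penalty: 31 × $170 = $5,270
Damages plus late penalty: $2,910 + $5,270 = $8,180
Costs and fees: 30% of $8,180 = $2,454
Total recovery: $8,180 + $2,454 = $10,634

Recovery: $10,634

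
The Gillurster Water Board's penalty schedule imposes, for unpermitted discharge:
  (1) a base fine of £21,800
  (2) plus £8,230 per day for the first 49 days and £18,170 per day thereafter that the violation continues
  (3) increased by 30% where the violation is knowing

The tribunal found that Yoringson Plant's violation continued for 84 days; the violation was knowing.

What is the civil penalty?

Civil penalty: £1,379,326

First 49 days: 49 × £8,230 = £403,270
Remaining days: (84 − 49) × £18,170 = £635,950
Per-day component: £403,270 + £635,950 = £1,039,220
Base plus per-day: £21,800 + £1,039,220 = £1,061,020
Enhancement: 30% of £1,061,020 = £318,306
Enhanced fine: £1,061,020 + £318,306 = £1,379,326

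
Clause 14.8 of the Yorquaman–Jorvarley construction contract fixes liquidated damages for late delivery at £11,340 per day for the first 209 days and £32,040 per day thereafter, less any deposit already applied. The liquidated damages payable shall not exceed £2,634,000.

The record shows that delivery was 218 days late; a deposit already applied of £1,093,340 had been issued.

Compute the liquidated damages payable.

£1,565,080

First 209 days: 209 × £11,340 = £2,370,060
Remaining days: (218 − 209) × £32,040 = £288,360
Accrued per-day damages: £2,370,060 + £288,360 = £2,658,420
Less deposit already applied: £2,658,420 − £1,093,340 = £1,565,080
Cap at £2,634,000: £1,565,080 is within the cap, no reduction.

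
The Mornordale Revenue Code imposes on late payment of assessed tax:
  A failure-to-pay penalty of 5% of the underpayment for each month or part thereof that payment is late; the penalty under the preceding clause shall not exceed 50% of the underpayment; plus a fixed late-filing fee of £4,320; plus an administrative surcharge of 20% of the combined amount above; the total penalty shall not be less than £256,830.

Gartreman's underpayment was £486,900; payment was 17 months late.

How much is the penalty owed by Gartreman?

£297,324

Accrued rate: 5% × 17 = 85%, capped at 50% → 50%
Failure-to-pay penalty: 50% of £486,900 = £243,450
Penalty before surcharge: £243,450 + £4,320 = £247,770
Administrative surcharge: 20% of £247,770 = £49,554
Total penalty: £247,770 + £49,554 = £297,324
Minimum £256,830: £297,324 meets the minimum, no increase.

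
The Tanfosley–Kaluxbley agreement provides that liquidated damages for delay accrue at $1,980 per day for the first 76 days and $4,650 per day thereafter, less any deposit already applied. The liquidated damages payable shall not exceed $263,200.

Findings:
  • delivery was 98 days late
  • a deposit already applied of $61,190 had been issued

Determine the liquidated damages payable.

First 76 days: 76 × $1,980 = $150,480
Remaining days: (98 − 76) × $4,650 = $102,300
Accrued per-day damages: $150,480 + $102,300 = $252,780
Less deposit already applied: $252,780 − $61,190 = $191,590
Cap at $263,200: $191,590 is within the cap, no reduction.

$191,590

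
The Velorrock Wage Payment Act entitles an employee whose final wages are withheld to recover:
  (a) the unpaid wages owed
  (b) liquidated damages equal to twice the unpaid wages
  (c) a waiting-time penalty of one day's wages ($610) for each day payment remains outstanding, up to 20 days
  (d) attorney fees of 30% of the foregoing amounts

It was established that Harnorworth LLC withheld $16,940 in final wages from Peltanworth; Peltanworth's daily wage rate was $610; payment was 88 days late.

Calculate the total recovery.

Doubled: 2 × $16,940 = $33,880
Penalty days: min(88, 20) = 20
Waiting-time penalty: 20 × $610 = $12,200
Subtotal: $16,940 + $33,880 + $12,200 = $63,020
Attorney fees: 30% of $63,020 = $18,906
Total award: $63,020 + $18,906 = $81,926

$81,926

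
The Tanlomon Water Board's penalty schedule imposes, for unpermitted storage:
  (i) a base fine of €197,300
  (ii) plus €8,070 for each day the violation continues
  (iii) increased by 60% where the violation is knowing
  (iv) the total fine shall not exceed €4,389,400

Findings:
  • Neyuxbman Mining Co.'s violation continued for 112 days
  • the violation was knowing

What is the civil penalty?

Per-day component: 112 × €8,070 = €903,840
Base plus per-day: €197,300 + €903,840 = €1,101,140
Enhancement: 60% of €1,101,140 = €660,684
Enhanced fine: €1,101,140 + €660,684 = €1,761,824
Cap at €4,389,400: €1,761,824 is within the cap, no reduction.

€1,761,824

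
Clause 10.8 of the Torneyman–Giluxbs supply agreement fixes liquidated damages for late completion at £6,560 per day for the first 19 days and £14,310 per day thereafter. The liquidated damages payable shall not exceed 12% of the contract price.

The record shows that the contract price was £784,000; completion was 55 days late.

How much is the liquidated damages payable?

£94,080

First 19 days: 19 × £6,560 = £124,640
Remaining days: (55 − 19) × £14,310 = £515,160
Accrued per-day damages: £124,640 + £515,160 = £639,800
Cap: 12% of £784,000 = £94,080
Cap at £94,080: £639,800 exceeds the cap → £94,080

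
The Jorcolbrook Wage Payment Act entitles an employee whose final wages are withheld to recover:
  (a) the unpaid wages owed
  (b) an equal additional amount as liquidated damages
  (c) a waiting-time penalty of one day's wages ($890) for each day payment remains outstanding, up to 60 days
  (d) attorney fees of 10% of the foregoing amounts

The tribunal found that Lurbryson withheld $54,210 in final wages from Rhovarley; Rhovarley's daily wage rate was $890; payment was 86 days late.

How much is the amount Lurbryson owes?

$178,002

Liquidated damages (equal amount): $54,210
Penalty days: min(86, 60) = 60
Waiting-time penalty: 60 × $890 = $53,400
Subtotal: $54,210 + $54,210 + $53,400 = $161,820
Attorney fees: 10% of $161,820 = $16,182
Total award: $161,820 + $16,182 = $178,002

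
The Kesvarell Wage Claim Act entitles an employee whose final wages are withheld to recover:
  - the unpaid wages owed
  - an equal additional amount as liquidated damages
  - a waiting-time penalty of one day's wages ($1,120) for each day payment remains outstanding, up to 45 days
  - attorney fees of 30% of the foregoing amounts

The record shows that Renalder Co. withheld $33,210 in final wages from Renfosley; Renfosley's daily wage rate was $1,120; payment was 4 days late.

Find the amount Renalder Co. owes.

Liquidated damages (equal amount): $33,210
Penalty days: min(4, 45) = 4
Waiting-time penalty: 4 × $1,120 = $4,480
Subtotal: $33,210 + $33,210 + $4,480 = $70,900
Attorney fees: 30% of $70,900 = $21,270
Total award: $70,900 + $21,270 = $92,170

$92,170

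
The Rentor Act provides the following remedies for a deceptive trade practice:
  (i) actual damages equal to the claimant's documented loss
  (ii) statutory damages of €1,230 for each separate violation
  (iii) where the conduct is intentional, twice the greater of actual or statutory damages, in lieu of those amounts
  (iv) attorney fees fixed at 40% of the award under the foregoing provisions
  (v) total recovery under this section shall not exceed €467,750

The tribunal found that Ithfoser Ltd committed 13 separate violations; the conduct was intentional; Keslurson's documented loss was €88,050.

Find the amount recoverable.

Statutory damages: 13 × €1,230 = €15,990
Greater of actual damages (€88,050) or statutory damages (€15,990): €88,050
Doubled: 2 × €88,050 = €176,100
Attorney fees: 40% of €176,100 = €70,440
Total before cap: €176,100 + €70,440 = €246,540
Cap at €467,750: €246,540 is within the cap, no reduction.

€246,540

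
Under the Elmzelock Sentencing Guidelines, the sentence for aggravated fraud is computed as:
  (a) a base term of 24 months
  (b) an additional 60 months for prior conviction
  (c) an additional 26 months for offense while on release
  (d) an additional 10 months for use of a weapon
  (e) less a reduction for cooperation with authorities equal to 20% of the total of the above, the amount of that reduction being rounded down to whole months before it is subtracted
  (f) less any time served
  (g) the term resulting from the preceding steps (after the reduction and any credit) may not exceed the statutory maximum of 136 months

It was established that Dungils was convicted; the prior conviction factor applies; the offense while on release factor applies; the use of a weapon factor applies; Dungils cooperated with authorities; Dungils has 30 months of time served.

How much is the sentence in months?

Sentence: 66 months

Prior conviction enhancement: +60 months
Offense while on release enhancement: +26 months
Use of a weapon enhancement: +10 months
Adjusted term: 24 months + 60 months + 26 months + 10 months = 120 months
Cooperation with authorities reduction: 20% of 120 months = 24 months (rounded down)
After reduction: 120 − 24 = 96 months
Less time served: 96 months − 30 months = 66 months
Cap at 136 months: 66 months is within the cap, no reduction.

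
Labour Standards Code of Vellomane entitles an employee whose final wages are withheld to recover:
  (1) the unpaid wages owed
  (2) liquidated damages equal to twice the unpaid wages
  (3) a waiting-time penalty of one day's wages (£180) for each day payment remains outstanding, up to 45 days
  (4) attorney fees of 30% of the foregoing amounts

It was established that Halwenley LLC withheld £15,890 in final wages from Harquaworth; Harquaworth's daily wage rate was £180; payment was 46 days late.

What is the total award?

Doubled: 2 × £15,890 = £31,780
Penalty days: min(46, 45) = 45
Waiting-time penalty: 45 × £180 = £8,100
Subtotal: £15,890 + £31,780 + £8,100 = £55,770
Attorney fees: 30% of £55,770 = £16,731
Total award: £55,770 + £16,731 = £72,501

£72,501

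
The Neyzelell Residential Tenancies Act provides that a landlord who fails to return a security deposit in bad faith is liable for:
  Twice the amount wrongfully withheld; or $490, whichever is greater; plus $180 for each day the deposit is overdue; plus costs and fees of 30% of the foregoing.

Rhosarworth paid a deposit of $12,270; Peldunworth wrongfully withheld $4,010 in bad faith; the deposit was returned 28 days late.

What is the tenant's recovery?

$16,978

Doubled: 2 × $4,010 = $8,020
Minimum $490: $8,020 meets the minimum, no increase.
Late-return penalty: 28 × $180 = $5,040
Damages plus late penalty: $8,020 + $5,040 = $13,060
Costs and fees: 30% of $13,060 = $3,918
Total recovery: $13,060 + $3,918 = $16,978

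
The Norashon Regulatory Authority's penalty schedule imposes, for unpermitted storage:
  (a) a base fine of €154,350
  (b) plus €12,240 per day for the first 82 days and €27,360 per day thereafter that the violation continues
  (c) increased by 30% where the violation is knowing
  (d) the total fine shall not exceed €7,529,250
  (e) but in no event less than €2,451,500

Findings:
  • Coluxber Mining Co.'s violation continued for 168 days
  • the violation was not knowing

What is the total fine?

€3,510,990

First 82 days: 82 × €12,240 = €1,003,680
Remaining days: (168 − 82) × €27,360 = €2,352,960
Per-day component: €1,003,680 + €2,352,960 = €3,356,640
Base plus per-day: €154,350 + €3,356,640 = €3,510,990
The violation was not knowing: no 30% increase.
Cap at €7,529,250: €3,510,990 is within the cap, no reduction.
Minimum €2,451,500: €3,510,990 meets the minimum, no increase.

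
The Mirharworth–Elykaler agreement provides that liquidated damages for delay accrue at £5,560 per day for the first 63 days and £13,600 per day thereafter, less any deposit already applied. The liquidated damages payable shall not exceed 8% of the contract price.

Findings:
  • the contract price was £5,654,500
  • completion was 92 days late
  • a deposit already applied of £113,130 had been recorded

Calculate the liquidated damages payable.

£452,360

First 63 days: 63 × £5,560 = £350,280
Remaining days: (92 − 63) × £13,600 = £394,400
Accrued per-day damages: £350,280 + £394,400 = £744,680
Less deposit already applied: £744,680 − £113,130 = £631,550
Cap: 8% of £5,654,500 = £452,360
Cap at £452,360: £631,550 exceeds the cap → £452,360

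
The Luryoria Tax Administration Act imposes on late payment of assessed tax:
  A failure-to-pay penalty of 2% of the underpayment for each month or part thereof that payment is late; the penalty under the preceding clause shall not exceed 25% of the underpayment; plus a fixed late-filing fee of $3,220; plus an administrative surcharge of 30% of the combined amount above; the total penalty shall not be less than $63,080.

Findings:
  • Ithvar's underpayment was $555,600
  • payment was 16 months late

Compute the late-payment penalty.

$184,756

Accrued rate: 2% × 16 = 32%, capped at 25% → 25%
Failure-to-pay penalty: 25% of $555,600 = $138,900
Penalty before surcharge: $138,900 + $3,220 = $142,120
Administrative surcharge: 30% of $142,120 = $42,636
Total penalty: $142,120 + $42,636 = $184,756
Minimum $63,080: $184,756 meets the minimum, no increase.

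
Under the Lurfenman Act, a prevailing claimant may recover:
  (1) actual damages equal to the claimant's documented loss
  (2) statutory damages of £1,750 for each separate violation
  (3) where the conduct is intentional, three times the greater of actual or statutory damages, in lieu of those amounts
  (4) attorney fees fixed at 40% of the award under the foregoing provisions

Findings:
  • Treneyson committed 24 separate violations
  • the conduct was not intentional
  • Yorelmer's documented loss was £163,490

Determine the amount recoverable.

Statutory damages: 24 × £1,750 = £42,000
Conduct not intentional: the in-lieu enhancement does not apply.
Actual plus statutory damages: £163,490 + £42,000 = £205,490
Attorney fees: 40% of £205,490 = £82,196
Total recovery: £205,490 + £82,196 = £287,686

£287,686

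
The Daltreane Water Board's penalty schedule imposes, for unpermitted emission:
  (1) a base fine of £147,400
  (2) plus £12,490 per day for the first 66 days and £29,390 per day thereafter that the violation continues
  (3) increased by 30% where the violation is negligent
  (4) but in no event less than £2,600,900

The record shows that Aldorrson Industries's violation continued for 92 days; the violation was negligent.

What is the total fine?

First 66 days: 66 × £12,490 = £824,340
Remaining days: (92 − 66) × £29,390 = £764,140
Per-day component: £824,340 + £764,140 = £1,588,480
Base plus per-day: £147,400 + £1,588,480 = £1,735,880
Enhancement: 30% of £1,735,880 = £520,764
Enhanced fine: £1,735,880 + £520,764 = £2,256,644
Minimum £2,600,900: £2,256,644 is below the minimum → £2,600,900

Civil penalty: £2,600,900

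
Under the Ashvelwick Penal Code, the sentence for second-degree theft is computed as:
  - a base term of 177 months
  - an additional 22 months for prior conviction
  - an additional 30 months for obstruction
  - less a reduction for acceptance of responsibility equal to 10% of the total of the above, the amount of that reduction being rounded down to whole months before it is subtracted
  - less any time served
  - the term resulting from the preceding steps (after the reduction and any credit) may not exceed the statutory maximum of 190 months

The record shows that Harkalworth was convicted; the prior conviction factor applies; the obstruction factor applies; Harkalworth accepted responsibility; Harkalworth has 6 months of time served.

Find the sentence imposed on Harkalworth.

Prior conviction enhancement: +22 months
Obstruction enhancement: +30 months
Adjusted term: 177 months + 22 months + 30 months = 229 months
Acceptance of responsibility reduction: 10% of 229 months = 22 months (rounded down)
After reduction: 229 − 22 = 207 months
Less time served: 207 months − 6 months = 201 months
Cap at 190 months: 201 months exceeds the cap → 190 months

190 months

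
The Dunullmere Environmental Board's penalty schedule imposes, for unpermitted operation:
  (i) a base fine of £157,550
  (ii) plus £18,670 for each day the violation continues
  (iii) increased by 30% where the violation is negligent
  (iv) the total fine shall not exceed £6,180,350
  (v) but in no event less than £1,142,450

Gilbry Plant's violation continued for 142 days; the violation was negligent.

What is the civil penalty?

Per-day component: 142 × £18,670 = £2,651,140
Base plus per-day: £157,550 + £2,651,140 = £2,808,690
Enhancement: 30% of £2,808,690 = £842,607
Enhanced fine: £2,808,690 + £842,607 = £3,651,297
Cap at £6,180,350: £3,651,297 is within the cap, no reduction.
Minimum £1,142,450: £3,651,297 meets the minimum, no increase.

£3,651,297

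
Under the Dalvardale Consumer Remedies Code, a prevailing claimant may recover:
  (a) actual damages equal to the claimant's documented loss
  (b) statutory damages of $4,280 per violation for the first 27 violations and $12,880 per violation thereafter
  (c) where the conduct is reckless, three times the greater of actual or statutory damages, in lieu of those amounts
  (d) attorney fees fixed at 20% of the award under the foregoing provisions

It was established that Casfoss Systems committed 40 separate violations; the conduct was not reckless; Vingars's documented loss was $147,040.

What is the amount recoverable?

First 27 violations: 27 × $4,280 = $115,560
Remaining violations: (40 − 27) × $12,880 = $167,440
Statutory damages: $115,560 + $167,440 = $283,000
Conduct not reckless: the in-lieu enhancement does not apply.
Actual plus statutory damages: $147,040 + $283,000 = $430,040
Attorney fees: 20% of $430,040 = $86,008
Total recovery: $430,040 + $86,008 = $516,048

$516,048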